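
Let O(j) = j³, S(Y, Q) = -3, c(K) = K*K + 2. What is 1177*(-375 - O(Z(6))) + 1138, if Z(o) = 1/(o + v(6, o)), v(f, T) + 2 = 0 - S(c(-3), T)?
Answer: -151002468/343 ≈ -4.4024e+5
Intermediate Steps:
c(K) = 2 + K² (c(K) = K² + 2 = 2 + K²)
v(f, T) = 1 (v(f, T) = -2 + (0 - 1*(-3)) = -2 + (0 + 3) = -2 + 3 = 1)
Z(o) = 1/(1 + o) (Z(o) = 1/(o + 1) = 1/(1 + o))
1177*(-375 - O(Z(6))) + 1138 = 1177*(-375 - (1/(1 + 6))³) + 1138 = 1177*(-375 - (1/7)³) + 1138 = 1177*(-375 - (⅐)³) + 1138 = 1177*(-375 - 1*1/343) + 1138 = 1177*(-375 - 1/343) + 1138 = 1177*(-128626/343) + 1138 = -151392802/343 + 1138 = -151002468/343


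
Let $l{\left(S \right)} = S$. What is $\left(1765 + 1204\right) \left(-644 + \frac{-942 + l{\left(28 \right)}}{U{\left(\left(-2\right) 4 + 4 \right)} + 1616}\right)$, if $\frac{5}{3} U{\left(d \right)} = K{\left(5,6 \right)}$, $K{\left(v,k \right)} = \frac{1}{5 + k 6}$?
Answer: $- \frac{633981323718}{331283} \approx -1.9137 \cdot 10^{6}$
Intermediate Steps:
$K{\left(v,k \right)} = \frac{1}{5 + 6 k}$
$U{\left(d \right)} = \frac{3}{205}$ ($U{\left(d \right)} = \frac{3}{5 \left(5 + 6 \cdot 6\right)} = \frac{3}{5 \left(5 + 36\right)} = \frac{3}{5 \cdot 41} = \frac{3}{5} \cdot \frac{1}{41} = \frac{3}{205}$)
$\left(1765 + 1204\right) \left(-644 + \frac{-942 + l{\left(28 \right)}}{U{\left(\left(-2\right) 4 + 4 \right)} + 1616}\right) = \left(1765 + 1204\right) \left(-644 + \frac{-942 + 28}{\frac{3}{205} + 1616}\right) = 2969 \left(-644 - \frac{914}{\frac{331283}{205}}\right) = 2969 \left(-644 - \frac{187370}{331283}\right) = 2969 \left(- \frac{213533622}{331283}\right) = - \frac{633981323718}{331283}$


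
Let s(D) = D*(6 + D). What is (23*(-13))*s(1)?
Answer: -2093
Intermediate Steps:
(23*(-13))*s(1) = (23*(-13))*(1*(6 + 1)) = -299*7 = -2093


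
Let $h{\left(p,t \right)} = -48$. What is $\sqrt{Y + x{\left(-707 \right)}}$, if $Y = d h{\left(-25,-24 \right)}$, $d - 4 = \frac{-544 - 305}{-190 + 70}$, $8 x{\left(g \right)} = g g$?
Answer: $\frac{\sqrt{24779810}}{20} \approx 248.9$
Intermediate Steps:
$x{\left(g \right)} = \frac{g^{2}}{8}$ ($x{\left(g \right)} = \frac{g g}{8} = \frac{g^{2}}{8}$)
$d = \frac{443}{40}$ ($d = 4 + \frac{-544 - 305}{-190 + 70} = 4 - \frac{849}{-120} = 4 - - \frac{283}{40} = 4 + \frac{283}{40} = \frac{443}{40} \approx 11.075$)
$Y = - \frac{2658}{5}$ ($Y = \frac{443}{40} \left(-48\right) = - \frac{2658}{5} \approx -531.6$)
$\sqrt{Y + x{\left(-707 \right)}} = \sqrt{- \frac{2658}{5} + \frac{\left(-707\right)^{2}}{8}} = \sqrt{- \frac{2658}{5} + \frac{1}{8} \cdot 499849} = \sqrt{- \frac{2658}{5} + \frac{499849}{8}} = \sqrt{\frac{2477981}{40}} = \frac{\sqrt{24779810}}{20}$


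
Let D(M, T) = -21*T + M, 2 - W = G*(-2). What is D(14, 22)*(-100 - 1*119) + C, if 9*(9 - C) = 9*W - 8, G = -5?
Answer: 883169/9 ≈ 98130.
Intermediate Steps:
W = -8 (W = 2 - (-5)*(-2) = 2 - 1*10 = 2 - 10 = -8)
D(M, T) = M - 21*T
C = 161/9 (C = 9 - (9*(-8) - 8)/9 = 9 - (-72 - 8)/9 = 9 - ⅑*(-80) = 9 + 80/9 = 161/9 ≈ 17.889)
D(14, 22)*(-100 - 1*119) + C = (14 - 21*22)*(-100 - 1*119) + 161/9 = (14 - 462)*(-100 - 119) + 161/9 = -448*(-219) + 161/9 = 98112 + 161/9 = 883169/9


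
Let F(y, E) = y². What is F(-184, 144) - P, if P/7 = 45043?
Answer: -281445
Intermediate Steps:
P = 315301 (P = 7*45043 = 315301)
F(-184, 144) - P = (-184)² - 1*315301 = 33856 - 315301 = -281445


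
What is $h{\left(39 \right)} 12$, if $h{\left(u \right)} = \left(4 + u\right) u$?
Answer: $20124$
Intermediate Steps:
$h{\left(u \right)} = u \left(4 + u\right)$
$h{\left(39 \right)} 12 = 39 \left(4 + 39\right) 12 = 39 \cdot 43 \cdot 12 = 1677 \cdot 12 = 20124$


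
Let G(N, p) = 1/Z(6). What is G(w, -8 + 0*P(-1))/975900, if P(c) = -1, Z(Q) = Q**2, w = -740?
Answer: 1/35132400 ≈ 2.8464e-8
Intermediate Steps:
G(N, p) = 1/36 (G(N, p) = 1/(6**2) = 1/36)
G(w, -8 + 0*P(-1))/975900 = (1/36)/975900 = (1/36)*(1/975900) = 1/35132400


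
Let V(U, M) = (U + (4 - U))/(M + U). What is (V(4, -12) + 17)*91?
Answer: 3003/2 ≈ 1501.5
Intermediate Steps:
V(U, M) = 4/(M + U)
(V(4, -12) + 17)*91 = (4/(-12 + 4) + 17)*91 = (4/(-8) + 17)*91 = (4*(-1/8) + 17)*91 = (-1/2 + 17)*91 = (33/2)*91 = 3003/2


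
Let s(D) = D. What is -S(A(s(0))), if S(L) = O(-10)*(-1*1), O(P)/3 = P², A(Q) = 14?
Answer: 300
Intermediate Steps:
O(P) = 3*P²
S(L) = -300 (S(L) = (3*(-10)²)*(-1*1) = (3*100)*(-1) = 300*(-1) = -300)
-S(A(s(0))) = -1*(-300) = 300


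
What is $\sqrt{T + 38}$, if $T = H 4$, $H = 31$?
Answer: $9 \sqrt{2} \approx 12.728$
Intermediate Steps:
$T = 124$ ($T = 31 \cdot 4 = 124$)
$\sqrt{T + 38} = \sqrt{124 + 38} = \sqrt{162} = 9 \sqrt{2}$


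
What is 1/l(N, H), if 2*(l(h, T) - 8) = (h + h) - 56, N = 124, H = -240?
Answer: 1/104 ≈ 0.0096154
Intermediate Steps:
l(h, T) = -20 + h (l(h, T) = 8 + ((h + h) - 56)/2 = 8 + (2*h - 56)/2 = 8 + (-56 + 2*h)/2 = 8 + (-28 + h) = -20 + h)
1/l(N, H) = 1/(-20 + 124) = 1/104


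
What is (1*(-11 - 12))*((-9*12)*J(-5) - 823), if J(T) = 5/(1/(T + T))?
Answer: -105271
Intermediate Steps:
J(T) = 10*T (J(T) = 5/(1/(2*T)) = 5/((1/(2*T))) = 5*(2*T) = 10*T)
(1*(-11 - 12))*((-9*12)*J(-5) - 823) = (1*(-11 - 12))*((-9*12)*(10*(-5)) - 823) = (1*(-23))*(-108*(-50) - 823) = -23*(5400 - 823) = -23*4577 = -105271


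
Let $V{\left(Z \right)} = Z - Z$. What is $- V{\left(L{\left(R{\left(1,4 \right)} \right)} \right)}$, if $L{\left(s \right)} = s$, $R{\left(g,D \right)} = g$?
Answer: $0$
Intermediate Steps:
$V{\left(Z \right)} = 0$
$- V{\left(L{\left(R{\left(1,4 \right)} \right)} \right)} = \left(-1\right) 0 = 0$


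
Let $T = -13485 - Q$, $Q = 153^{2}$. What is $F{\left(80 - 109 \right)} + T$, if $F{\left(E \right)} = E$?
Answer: $-36923$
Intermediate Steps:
$Q = 23409$
$T = -36894$ ($T = -13485 - 23409 = -36894$)
$F{\left(80 - 109 \right)} + T = \left(80 - 109\right) - 36894 = -29 - 36894 = -36923$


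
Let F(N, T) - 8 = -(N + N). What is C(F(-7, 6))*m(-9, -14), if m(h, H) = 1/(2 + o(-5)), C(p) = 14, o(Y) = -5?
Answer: -14/3 ≈ -4.6667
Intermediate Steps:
F(N, T) = 8 - 2*N (F(N, T) = 8 - (N + N) = 8 - 2*N)
m(h, H) = -⅓ (m(h, H) = 1/(2 - 5) = 1/(-3) = -⅓)
C(F(-7, 6))*m(-9, -14) = 14*(-⅓) = -14/3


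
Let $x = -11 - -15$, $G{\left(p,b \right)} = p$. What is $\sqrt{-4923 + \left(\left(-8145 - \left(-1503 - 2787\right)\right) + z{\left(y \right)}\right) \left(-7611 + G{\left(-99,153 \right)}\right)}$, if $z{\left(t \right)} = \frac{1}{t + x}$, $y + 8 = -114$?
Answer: $\frac{2 \sqrt{25861386633}}{59} \approx 5451.3$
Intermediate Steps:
$x = 4$ ($x = -11 + 15 = 4$)
$y = -122$ ($y = -8 - 114 = -122$)
$z{\left(t \right)} = \frac{1}{4 + t}$ ($z{\left(t \right)} = \frac{1}{t + 4} = \frac{1}{4 + t}$)
$\sqrt{-4923 + \left(\left(-8145 - \left(-1503 - 2787\right)\right) + z{\left(y \right)}\right) \left(-7611 + G{\left(-99,153 \right)}\right)} = \sqrt{-4923 + \left(\left(-8145 - \left(-1503 - 2787\right)\right) + \frac{1}{4 - 122}\right) \left(-7611 - 99\right)} = \sqrt{-4923 + \left(\left(-8145 - -4290\right) + \frac{1}{-118}\right) \left(-7710\right)} = \sqrt{-4923 + \left(\left(-8145 + 4290\right) - \frac{1}{118}\right) \left(-7710\right)} = \sqrt{-4923 + \left(-3855 - \frac{1}{118}\right) \left(-7710\right)} = \sqrt{-4923 - - \frac{1753604805}{59}} = \sqrt{-4923 + \frac{1753604805}{59}} = \sqrt{\frac{1753314348}{59}} = \frac{2 \sqrt{25861386633}}{59}$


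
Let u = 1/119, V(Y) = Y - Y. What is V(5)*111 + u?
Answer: 1/119 ≈ 0.0084034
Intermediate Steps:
V(Y) = 0
u = 1/119 ≈ 0.0084034
V(5)*111 + u = 0*111 + 1/119 = 0 + 1/119 = 1/119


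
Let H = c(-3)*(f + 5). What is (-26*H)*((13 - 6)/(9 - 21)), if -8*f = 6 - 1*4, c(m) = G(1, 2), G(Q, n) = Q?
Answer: 1729/24 ≈ 72.042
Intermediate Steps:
c(m) = 1
f = -¼ (f = -(6 - 1*4)/8 = -(6 - 4)/8 = -⅛*2 = -¼ ≈ -0.25000)
H = 19/4 (H = 1*(-¼ + 5) = 1*(19/4) = 19/4 ≈ 4.7500)
(-26*H)*((13 - 6)/(9 - 21)) = (-26*19/4)*((13 - 6)/(9 - 21)) = -1729/(2*(-12)) = -1729*(-1)/(2*12) = -247/2*(-7/12) = 1729/24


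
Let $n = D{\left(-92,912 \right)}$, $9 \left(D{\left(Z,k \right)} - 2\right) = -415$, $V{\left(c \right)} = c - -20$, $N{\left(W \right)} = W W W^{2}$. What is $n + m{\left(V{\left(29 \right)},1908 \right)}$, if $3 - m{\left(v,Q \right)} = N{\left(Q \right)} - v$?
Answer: $- \frac{119276803217593}{9} \approx -1.3253 \cdot 10^{13}$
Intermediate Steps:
$N{\left(W \right)} = W^{4}$ ($N{\left(W \right)} = W^{2} W^{2} = W^{4}$)
$V{\left(c \right)} = 20 + c$ ($V{\left(c \right)} = c + 20 = 20 + c$)
$D{\left(Z,k \right)} = - \frac{397}{9}$ ($D{\left(Z,k \right)} = 2 + \frac{1}{9} \left(-415\right) = 2 - \frac{415}{9} = - \frac{397}{9}$)
$n = - \frac{397}{9} \approx -44.111$
$m{\left(v,Q \right)} = 3 + v - Q^{4}$ ($m{\left(v,Q \right)} = 3 - \left(Q^{4} - v\right) = 3 + v - Q^{4}$)
$n + m{\left(V{\left(29 \right)},1908 \right)} = - \frac{397}{9} + \left(3 + \left(20 + 29\right) - 1908^{4}\right) = - \frac{397}{9} + \left(3 + 49 - 13252978135296\right) = - \frac{397}{9} - 13252978135244 = - \frac{119276803217593}{9}$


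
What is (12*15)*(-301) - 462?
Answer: -54642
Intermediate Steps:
(12*15)*(-301) - 462 = 180*(-301) - 462 = -54180 - 462 = -54642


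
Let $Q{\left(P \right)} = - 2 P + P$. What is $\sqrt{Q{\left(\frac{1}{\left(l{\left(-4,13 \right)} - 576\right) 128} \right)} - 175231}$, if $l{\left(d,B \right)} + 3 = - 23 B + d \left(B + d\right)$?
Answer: $\frac{3 i \sqrt{1040976188223}}{7312} \approx 418.61 i$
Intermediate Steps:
$l{\left(d,B \right)} = -3 - 23 B + d \left(B + d\right)$ ($l{\left(d,B \right)} = -3 - \left(23 B - d \left(B + d\right)\right) = -3 - 23 B + d \left(B + d\right)$)
$Q{\left(P \right)} = - P$
$\sqrt{Q{\left(\frac{1}{\left(l{\left(-4,13 \right)} - 576\right) 128} \right)} - 175231} = \sqrt{- \frac{1}{\left(\left(-3 + \left(-4\right)^{2} - 299 + 13 \left(-4\right)\right) - 576\right) 128} - 175231} = \sqrt{- \frac{1}{\left(\left(-3 + 16 - 299 - 52\right) - 576\right) 128} - 175231} = \sqrt{- \frac{1}{\left(-338 - 576\right) 128} - 175231} = \sqrt{- \frac{1}{\left(-914\right) 128} - 175231} = \sqrt{- \frac{-1}{914 \cdot 128} - 175231} = \sqrt{\left(-1\right) \left(- \frac{1}{116992}\right) - 175231} = \sqrt{\frac{1}{116992} - 175231} = \sqrt{- \frac{20500625151}{116992}} = \frac{3 i \sqrt{1040976188223}}{7312}$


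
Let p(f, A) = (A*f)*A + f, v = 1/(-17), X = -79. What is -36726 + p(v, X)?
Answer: -630584/17 ≈ -37093.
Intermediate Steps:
v = -1/17 ≈ -0.058824
p(f, A) = f + f*A² (p(f, A) = f*A² + f = f + f*A²)
-36726 + p(v, X) = -36726 - (1 + (-79)²)/17 = -36726 - (1 + 6241)/17 = -36726 - 1/17*6242 = -36726 - 6242/17 = -630584/17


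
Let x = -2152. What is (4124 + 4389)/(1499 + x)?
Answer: -8513/653 ≈ -13.037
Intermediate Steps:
(4124 + 4389)/(1499 + x) = (4124 + 4389)/(1499 - 2152) = 8513/(-653) = 8513*(-1/653) = -8513/653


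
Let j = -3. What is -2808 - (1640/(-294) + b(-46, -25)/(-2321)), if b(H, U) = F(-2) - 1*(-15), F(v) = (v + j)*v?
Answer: -956146201/341187 ≈ -2802.4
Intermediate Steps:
F(v) = v*(-3 + v) (F(v) = (v - 3)*v = (-3 + v)*v = v*(-3 + v))
b(H, U) = 25 (b(H, U) = -2*(-3 - 2) - 1*(-15) = -2*(-5) + 15 = 10 + 15 = 25)
-2808 - (1640/(-294) + b(-46, -25)/(-2321)) = -2808 - (1640/(-294) + 25/(-2321)) = -2808 - (1640*(-1/294) + 25*(-1/2321)) = -2808 - (-820/147 - 25/2321) = -2808 - 1*(-1906895/341187) = -2808 + 1906895/341187 = -956146201/341187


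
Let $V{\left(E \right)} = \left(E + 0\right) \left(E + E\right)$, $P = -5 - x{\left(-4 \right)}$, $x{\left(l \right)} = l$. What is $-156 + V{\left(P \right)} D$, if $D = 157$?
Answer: $158$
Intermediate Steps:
$P = -1$ ($P = -5 - -4 = -5 + 4 = -1$)
$V{\left(E \right)} = 2 E^{2}$ ($V{\left(E \right)} = E 2 E = 2 E^{2}$)
$-156 + V{\left(P \right)} D = -156 + 2 \left(-1\right)^{2} \cdot 157 = -156 + 2 \cdot 1 \cdot 157 = -156 + 2 \cdot 157 = -156 + 314 = 158$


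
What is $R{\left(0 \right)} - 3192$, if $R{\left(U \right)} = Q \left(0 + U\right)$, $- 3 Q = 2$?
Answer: $-3192$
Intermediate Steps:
$Q = - \frac{2}{3}$ ($Q = \left(- \frac{1}{3}\right) 2 = - \frac{2}{3} \approx -0.66667$)
$R{\left(U \right)} = - \frac{2 U}{3}$ ($R{\left(U \right)} = - \frac{2 \left(0 + U\right)}{3} = - \frac{2 U}{3}$)
$R{\left(0 \right)} - 3192 = \left(- \frac{2}{3}\right) 0 - 3192 = 0 - 3192 = -3192$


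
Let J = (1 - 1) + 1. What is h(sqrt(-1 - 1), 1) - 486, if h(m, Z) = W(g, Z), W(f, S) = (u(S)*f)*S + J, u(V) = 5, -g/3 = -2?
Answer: -455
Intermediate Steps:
g = 6 (g = -3*(-2) = 6)
J = 1 (J = 0 + 1 = 1)
W(f, S) = 1 + 5*S*f (W(f, S) = (5*f)*S + 1 = 5*S*f + 1 = 1 + 5*S*f)
h(m, Z) = 1 + 30*Z (h(m, Z) = 1 + 5*Z*6 = 1 + 30*Z)
h(sqrt(-1 - 1), 1) - 486 = (1 + 30*1) - 486 = (1 + 30) - 486 = 31 - 486 = -455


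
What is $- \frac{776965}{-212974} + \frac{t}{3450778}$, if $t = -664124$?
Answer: $\frac{1269846291997}{367462996886} \approx 3.4557$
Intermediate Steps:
$- \frac{776965}{-212974} + \frac{t}{3450778} = - \frac{776965}{-212974} - \frac{664124}{3450778} = \left(-776965\right) \left(- \frac{1}{212974}\right) - \frac{332062}{1725389} = \frac{776965}{212974} - \frac{332062}{1725389} = \frac{1269846291997}{367462996886}$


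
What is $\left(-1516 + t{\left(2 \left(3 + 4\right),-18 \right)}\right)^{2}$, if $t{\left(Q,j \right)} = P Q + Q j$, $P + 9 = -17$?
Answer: $4545424$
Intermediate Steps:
$P = -26$ ($P = -9 - 17 = -26$)
$t{\left(Q,j \right)} = - 26 Q + Q j$
$\left(-1516 + t{\left(2 \left(3 + 4\right),-18 \right)}\right)^{2} = \left(-1516 + 2 \left(3 + 4\right) \left(-26 - 18\right)\right)^{2} = \left(-1516 + 2 \cdot 7 \left(-44\right)\right)^{2} = \left(-1516 + 14 \left(-44\right)\right)^{2} = \left(-1516 - 616\right)^{2} = \left(-2132\right)^{2} = 4545424$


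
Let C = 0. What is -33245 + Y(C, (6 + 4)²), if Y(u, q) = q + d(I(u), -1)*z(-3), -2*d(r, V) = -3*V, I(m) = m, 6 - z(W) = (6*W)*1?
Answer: -33181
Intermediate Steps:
z(W) = 6 - 6*W
d(r, V) = 3*V/2 (d(r, V) = -(-3)*V/2 = 3*V/2)
Y(u, q) = -36 + q (Y(u, q) = q + ((3/2)*(-1))*(6 - 6*(-3)) = q - 3*(6 + 18)/2 = q - 3/2*24 = q - 36 = -36 + q)
-33245 + Y(C, (6 + 4)²) = -33245 + (-36 + (6 + 4)²) = -33245 + (-36 + 10²) = -33245 + (-36 + 100) = -33245 + 64 = -33181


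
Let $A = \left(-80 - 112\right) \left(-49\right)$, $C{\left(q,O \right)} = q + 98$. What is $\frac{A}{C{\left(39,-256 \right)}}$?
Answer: $\frac{9408}{137} \approx 68.672$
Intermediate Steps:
$C{\left(q,O \right)} = 98 + q$
$A = 9408$ ($A = \left(-192\right) \left(-49\right) = 9408$)
$\frac{A}{C{\left(39,-256 \right)}} = \frac{9408}{98 + 39} = \frac{9408}{137}$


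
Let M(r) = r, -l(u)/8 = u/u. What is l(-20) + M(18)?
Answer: 10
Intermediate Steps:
l(u) = -8 (l(u) = -8*u/u = -8*1 = -8)
l(-20) + M(18) = -8 + 18 = 10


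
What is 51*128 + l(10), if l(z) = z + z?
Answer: 6548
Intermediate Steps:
l(z) = 2*z
51*128 + l(10) = 51*128 + 2*10 = 6528 + 20 = 6548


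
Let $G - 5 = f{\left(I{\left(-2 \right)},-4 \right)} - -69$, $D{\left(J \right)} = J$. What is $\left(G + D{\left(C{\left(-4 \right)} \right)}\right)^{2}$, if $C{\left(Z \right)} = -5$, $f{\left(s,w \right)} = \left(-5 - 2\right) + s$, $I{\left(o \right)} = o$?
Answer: $3600$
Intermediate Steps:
$f{\left(s,w \right)} = -7 + s$
$G = 65$ ($G = 5 - -60 = 5 + \left(-9 + 69\right) = 5 + 60 = 65$)
$\left(G + D{\left(C{\left(-4 \right)} \right)}\right)^{2} = \left(65 - 5\right)^{2} = 60^{2} = 3600$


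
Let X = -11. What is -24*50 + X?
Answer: -1211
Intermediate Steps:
-24*50 + X = -24*50 - 11 = -1200 - 11 = -1211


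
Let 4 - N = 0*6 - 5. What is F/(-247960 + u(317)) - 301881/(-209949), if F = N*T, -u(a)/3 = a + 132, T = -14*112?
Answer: 554779055/371218123 ≈ 1.4945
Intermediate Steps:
N = 9 (N = 4 - (0*6 - 5) = 4 - (0 - 5) = 4 - 1*(-5) = 4 + 5 = 9)
T = -1568
u(a) = -396 - 3*a (u(a) = -3*(a + 132) = -3*(132 + a) = -396 - 3*a)
F = -14112 (F = 9*(-1568) = -14112)
F/(-247960 + u(317)) - 301881/(-209949) = -14112/(-247960 + (-396 - 3*317)) - 301881/(-209949) = -14112/(-247960 + (-396 - 951)) - 301881*(-1/209949) = -14112/(-247960 - 1347) + 2141/1489 = -14112/(-249307) + 2141/1489 = -14112*(-1/249307) + 2141/1489 = 14112/249307 + 2141/1489 = 554779055/371218123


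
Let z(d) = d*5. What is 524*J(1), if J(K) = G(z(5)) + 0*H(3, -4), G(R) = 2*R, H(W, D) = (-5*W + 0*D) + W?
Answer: 26200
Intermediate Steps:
H(W, D) = -4*W (H(W, D) = (-5*W + 0) + W = -5*W + W = -4*W)
z(d) = 5*d
J(K) = 50 (J(K) = 2*(5*5) + 0*(-4*3) = 2*25 + 0*(-12) = 50 + 0 = 50)
524*J(1) = 524*50 = 26200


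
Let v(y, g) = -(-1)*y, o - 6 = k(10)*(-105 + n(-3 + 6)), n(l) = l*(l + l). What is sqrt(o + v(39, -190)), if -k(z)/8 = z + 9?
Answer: sqrt(13269) ≈ 115.19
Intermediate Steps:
k(z) = -72 - 8*z (k(z) = -8*(z + 9) = -8*(9 + z) = -72 - 8*z)
n(l) = 2*l**2 (n(l) = l*(2*l) = 2*l**2)
o = 13230 (o = 6 + (-72 - 8*10)*(-105 + 2*(-3 + 6)**2) = 6 + (-72 - 80)*(-105 + 2*3**2) = 6 - 152*(-105 + 2*9) = 6 - 152*(-105 + 18) = 6 - 152*(-87) = 6 + 13224 = 13230)
v(y, g) = y
sqrt(o + v(39, -190)) = sqrt(13230 + 39) = sqrt(13269)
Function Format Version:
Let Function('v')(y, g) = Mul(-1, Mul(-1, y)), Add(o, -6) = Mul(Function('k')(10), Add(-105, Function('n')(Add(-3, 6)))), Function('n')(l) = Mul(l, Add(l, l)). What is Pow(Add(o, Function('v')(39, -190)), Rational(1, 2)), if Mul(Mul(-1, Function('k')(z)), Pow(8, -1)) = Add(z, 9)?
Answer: Pow(13269, Rational(1, 2)) ≈ 115.19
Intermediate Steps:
Function('k')(z) = Add(-72, Mul(-8, z)) (Function('k')(z) = Mul(-8, Add(z, 9)) = Mul(-8, Add(9, z)) = Add(-72, Mul(-8, z)))
Function('n')(l) = Mul(2, Pow(l, 2)) (Function('n')(l) = Mul(l, Mul(2, l)) = Mul(2, Pow(l, 2)))
o = 13230 (o = Add(6, Mul(Add(-72, Mul(-8, 10)), Add(-105, Mul(2, Pow(Add(-3, 6), 2))))) = Add(6, Mul(Add(-72, -80), Add(-105, Mul(2, Pow(3, 2))))) = Add(6, Mul(-152, Add(-105, Mul(2, 9)))) = Add(6, Mul(-152, Add(-105, 18))) = Add(6, Mul(-152, -87)) = Add(6, 13224) = 13230)
Function('v')(y, g) = y
Pow(Add(o, Function('v')(39, -190)), Rational(1, 2)) = Pow(Add(13230, 39), Rational(1, 2)) = Pow(13269, Rational(1, 2))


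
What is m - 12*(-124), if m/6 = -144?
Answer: 624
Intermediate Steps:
m = -864 (m = 6*(-144) = -864)
m - 12*(-124) = -864 - 12*(-124) = -864 + 1488 = 624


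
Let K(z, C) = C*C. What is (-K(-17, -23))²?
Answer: 279841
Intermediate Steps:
K(z, C) = C²
(-K(-17, -23))² = (-1*(-23)²)² = (-1*529)² = (-529)² = 279841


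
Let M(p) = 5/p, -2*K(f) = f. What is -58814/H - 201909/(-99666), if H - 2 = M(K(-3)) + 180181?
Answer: 30519486253/17958451098 ≈ 1.6994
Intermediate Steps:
K(f) = -f/2
H = 540559/3 (H = 2 + (5/((-1/2*(-3))) + 180181) = 2 + (5/(3/2) + 180181) = 2 + (5*(2/3) + 180181) = 2 + (10/3 + 180181) = 2 + 540553/3 = 540559/3 ≈ 1.8019e+5)
-58814/H - 201909/(-99666) = -58814/540559/3 - 201909/(-99666) = -58814*3/540559 - 201909*(-1/99666) = -176442/540559 + 67303/33222 = 30519486253/17958451098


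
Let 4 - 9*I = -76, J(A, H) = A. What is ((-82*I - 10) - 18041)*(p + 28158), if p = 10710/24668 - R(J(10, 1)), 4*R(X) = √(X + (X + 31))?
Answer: -2795301632353/5286 + 169019*√51/36 ≈ -5.2878e+8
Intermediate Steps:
I = 80/9 (I = 4/9 - ⅑*(-76) = 4/9 + 76/9 = 80/9 ≈ 8.8889)
R(X) = √(31 + 2*X)/4 (R(X) = √(X + (X + 31))/4 = √(X + (31 + X))/4 = √(31 + 2*X)/4)
p = 765/1762 - √51/4 (p = 10710/24668 - √(31 + 2*10)/4 = 10710*(1/24668) - √(31 + 20)/4 = 765/1762 - √51/4 ≈ -1.3512)
((-82*I - 10) - 18041)*(p + 28158) = ((-82*80/9 - 10) - 18041)*((765/1762 - √51/4) + 28158) = ((-6560/9 - 10) - 18041)*(49615161/1762 - √51/4) = (-6650/9 - 18041)*(49615161/1762 - √51/4) = -169019*(49615161/1762 - √51/4)/9 = -2795301632353/5286 + 169019*√51/36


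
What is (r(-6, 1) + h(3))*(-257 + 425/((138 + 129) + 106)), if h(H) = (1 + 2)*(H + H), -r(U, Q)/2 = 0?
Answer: -1717848/373 ≈ -4605.5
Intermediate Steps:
r(U, Q) = 0 (r(U, Q) = -2*0 = 0)
h(H) = 6*H (h(H) = 3*(2*H) = 6*H)
(r(-6, 1) + h(3))*(-257 + 425/((138 + 129) + 106)) = (0 + 6*3)*(-257 + 425/((138 + 129) + 106)) = (0 + 18)*(-257 + 425/(267 + 106)) = 18*(-257 + 425/373) = 18*(-95436/373) = -1717848/373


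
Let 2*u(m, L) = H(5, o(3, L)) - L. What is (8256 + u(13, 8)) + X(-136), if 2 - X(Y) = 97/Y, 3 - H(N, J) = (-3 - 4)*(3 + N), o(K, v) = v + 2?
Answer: 1126653/136 ≈ 8284.2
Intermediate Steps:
o(K, v) = 2 + v
H(N, J) = 24 + 7*N (H(N, J) = 3 - (-3 - 4)*(3 + N) = 3 - (-7)*(3 + N) = 3 - (-21 - 7*N) = 3 + (21 + 7*N) = 24 + 7*N)
u(m, L) = 59/2 - L/2 (u(m, L) = ((24 + 7*5) - L)/2 = ((24 + 35) - L)/2 = (59 - L)/2 = 59/2 - L/2)
X(Y) = 2 - 97/Y
(8256 + u(13, 8)) + X(-136) = (8256 + (59/2 - ½*8)) + (2 - 97/(-136)) = (8256 + (59/2 - 4)) + (2 - 97*(-1/136)) = (8256 + 51/2) + (2 + 97/136) = 16563/2 + 369/136 = 1126653/136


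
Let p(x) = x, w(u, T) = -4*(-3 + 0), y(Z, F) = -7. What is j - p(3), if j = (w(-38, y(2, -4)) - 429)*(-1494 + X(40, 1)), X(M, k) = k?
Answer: 622578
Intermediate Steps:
w(u, T) = 12 (w(u, T) = -4*(-3) = 12)
j = 622581 (j = (12 - 429)*(-1494 + 1) = -417*(-1493) = 622581)
j - p(3) = 622581 - 1*3 = 622581 - 3 = 622578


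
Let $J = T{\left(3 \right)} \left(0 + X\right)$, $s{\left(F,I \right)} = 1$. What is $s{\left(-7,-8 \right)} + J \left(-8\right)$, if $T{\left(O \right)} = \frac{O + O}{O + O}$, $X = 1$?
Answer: $-7$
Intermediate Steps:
$T{\left(O \right)} = 1$ ($T{\left(O \right)} = \frac{2 O}{2 O} = 2 O \frac{1}{2 O} = 1$)
$J = 1$ ($J = 1 \left(0 + 1\right) = 1 \cdot 1 = 1$)
$s{\left(-7,-8 \right)} + J \left(-8\right) = 1 + 1 \left(-8\right) = 1 - 8 = -7$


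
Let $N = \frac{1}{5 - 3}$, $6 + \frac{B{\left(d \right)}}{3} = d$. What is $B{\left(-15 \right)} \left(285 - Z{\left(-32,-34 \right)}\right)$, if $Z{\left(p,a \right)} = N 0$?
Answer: $-17955$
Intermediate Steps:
$B{\left(d \right)} = -18 + 3 d$
$N = \frac{1}{2} \approx 0.5$
$Z{\left(p,a \right)} = 0$ ($Z{\left(p,a \right)} = \frac{1}{2} \cdot 0 = 0$)
$B{\left(-15 \right)} \left(285 - Z{\left(-32,-34 \right)}\right) = \left(-18 + 3 \left(-15\right)\right) \left(285 - 0\right) = \left(-18 - 45\right) \left(285 + 0\right) = \left(-63\right) 285 = -17955$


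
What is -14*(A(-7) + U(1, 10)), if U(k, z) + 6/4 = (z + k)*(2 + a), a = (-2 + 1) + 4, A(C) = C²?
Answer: -1435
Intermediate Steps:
a = 3 (a = -1 + 4 = 3)
U(k, z) = -3/2 + 5*k + 5*z (U(k, z) = -3/2 + (z + k)*(2 + 3) = -3/2 + (k + z)*5 = -3/2 + (5*k + 5*z) = -3/2 + 5*k + 5*z)
-14*(A(-7) + U(1, 10)) = -14*((-7)² + (-3/2 + 5*1 + 5*10)) = -14*(49 + (-3/2 + 5 + 50)) = -14*(49 + 107/2) = -14*205/2 = -1435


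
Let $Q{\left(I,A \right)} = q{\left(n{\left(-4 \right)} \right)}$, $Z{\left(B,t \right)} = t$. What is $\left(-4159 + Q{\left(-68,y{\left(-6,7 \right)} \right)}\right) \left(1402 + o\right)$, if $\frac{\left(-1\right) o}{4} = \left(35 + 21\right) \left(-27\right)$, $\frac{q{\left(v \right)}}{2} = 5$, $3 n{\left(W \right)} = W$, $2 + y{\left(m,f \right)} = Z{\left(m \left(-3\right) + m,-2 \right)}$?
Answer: $-30910050$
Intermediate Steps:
$y{\left(m,f \right)} = -4$ ($y{\left(m,f \right)} = -2 - 2 = -4$)
$n{\left(W \right)} = \frac{W}{3}$
$q{\left(v \right)} = 10$ ($q{\left(v \right)} = 2 \cdot 5 = 10$)
$Q{\left(I,A \right)} = 10$
$o = 6048$ ($o = - 4 \left(35 + 21\right) \left(-27\right) = - 4 \cdot 56 \left(-27\right) = \left(-4\right) \left(-1512\right) = 6048$)
$\left(-4159 + Q{\left(-68,y{\left(-6,7 \right)} \right)}\right) \left(1402 + o\right) = \left(-4159 + 10\right) \left(1402 + 6048\right) = \left(-4149\right) 7450 = -30910050$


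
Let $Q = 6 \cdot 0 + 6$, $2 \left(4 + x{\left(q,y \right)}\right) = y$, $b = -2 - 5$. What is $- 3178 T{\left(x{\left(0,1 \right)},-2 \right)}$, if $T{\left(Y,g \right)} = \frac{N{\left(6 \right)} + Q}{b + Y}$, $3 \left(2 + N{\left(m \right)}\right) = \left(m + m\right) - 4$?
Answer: $\frac{18160}{9} \approx 2017.8$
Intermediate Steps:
$b = -7$
$N{\left(m \right)} = - \frac{10}{3} + \frac{2 m}{3}$ ($N{\left(m \right)} = -2 + \frac{\left(m + m\right) - 4}{3} = -2 + \frac{2 m - 4}{3} = -2 + \frac{-4 + 2 m}{3} = -2 + \left(- \frac{4}{3} + \frac{2 m}{3}\right) = - \frac{10}{3} + \frac{2 m}{3}$)
$x{\left(q,y \right)} = -4 + \frac{y}{2}$
$Q = 6$ ($Q = 0 + 6 = 6$)
$T{\left(Y,g \right)} = \frac{20}{3 \left(-7 + Y\right)}$ ($T{\left(Y,g \right)} = \frac{\left(- \frac{10}{3} + \frac{2}{3} \cdot 6\right) + 6}{-7 + Y} = \frac{\left(- \frac{10}{3} + 4\right) + 6}{-7 + Y} = \frac{\frac{2}{3} + 6}{-7 + Y} = \frac{20}{3 \left(-7 + Y\right)}$)
$- 3178 T{\left(x{\left(0,1 \right)},-2 \right)} = - 3178 \frac{20}{3 \left(-7 + \left(-4 + \frac{1}{2} \cdot 1\right)\right)} = - 3178 \frac{20}{3 \left(-7 + \left(-4 + \frac{1}{2}\right)\right)} = - 3178 \frac{20}{3 \left(-7 - \frac{7}{2}\right)} = - 3178 \frac{20}{3 \left(- \frac{21}{2}\right)} = - 3178 \cdot \frac{20}{3} \left(- \frac{2}{21}\right) = \left(-3178\right) \left(- \frac{40}{63}\right) = \frac{18160}{9}$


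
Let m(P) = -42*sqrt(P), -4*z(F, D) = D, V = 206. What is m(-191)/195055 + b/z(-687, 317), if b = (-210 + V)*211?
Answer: 3376/317 - 6*I*sqrt(191)/27865 ≈ 10.65 - 0.0029758*I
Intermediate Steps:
z(F, D) = -D/4
b = -844 (b = (-210 + 206)*211 = -4*211 = -844)
m(-191)/195055 + b/z(-687, 317) = -42*I*sqrt(191)/195055 - 844/((-1/4*317)) = -42*I*sqrt(191)*(1/195055) - 844/(-317/4) = -42*I*sqrt(191)*(1/195055) - 844*(-4/317) = -6*I*sqrt(191)/27865 + 3376/317 = 3376/317 - 6*I*sqrt(191)/27865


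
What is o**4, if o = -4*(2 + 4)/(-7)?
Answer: 331776/2401 ≈ 138.18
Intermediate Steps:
o = 24/7 (o = -4*6*(-1/7) = -24*(-1/7) = 24/7 ≈ 3.4286)
o**4 = (24/7)**4 = 331776/2401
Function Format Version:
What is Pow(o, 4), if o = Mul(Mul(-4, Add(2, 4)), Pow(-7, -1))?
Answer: Rational(331776, 2401) ≈ 138.18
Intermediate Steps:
o = Rational(24, 7) (o = Mul(Mul(-4, 6), Rational(-1, 7)) = Mul(-24, Rational(-1, 7)) = Rational(24, 7) ≈ 3.4286)
Pow(o, 4) = Pow(Rational(24, 7), 4) = Rational(331776, 2401)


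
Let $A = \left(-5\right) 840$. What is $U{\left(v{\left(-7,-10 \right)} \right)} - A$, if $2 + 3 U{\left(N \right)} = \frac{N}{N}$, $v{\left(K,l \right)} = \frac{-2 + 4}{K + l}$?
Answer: $\frac{12599}{3} \approx 4199.7$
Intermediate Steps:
$v{\left(K,l \right)} = \frac{2}{K + l}$
$U{\left(N \right)} = - \frac{1}{3}$ ($U{\left(N \right)} = - \frac{2}{3} + \frac{N \frac{1}{N}}{3} = - \frac{2}{3} + \frac{1}{3} \cdot 1 = - \frac{2}{3} + \frac{1}{3} = - \frac{1}{3}$)
$A = -4200$
$U{\left(v{\left(-7,-10 \right)} \right)} - A = - \frac{1}{3} - -4200 = - \frac{1}{3} + 4200 = \frac{12599}{3}$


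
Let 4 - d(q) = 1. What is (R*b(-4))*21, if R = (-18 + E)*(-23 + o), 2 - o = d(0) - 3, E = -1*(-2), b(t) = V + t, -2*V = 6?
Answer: -49392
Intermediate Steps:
V = -3 (V = -1/2*6 = -3)
d(q) = 3 (d(q) = 4 - 1*1 = 4 - 1 = 3)
b(t) = -3 + t
E = 2
o = 2 (o = 2 - (3 - 3) = 2 - 1*0 = 2 + 0 = 2)
R = 336 (R = (-18 + 2)*(-23 + 2) = -16*(-21) = 336)
(R*b(-4))*21 = (336*(-3 - 4))*21 = (336*(-7))*21 = -2352*21 = -49392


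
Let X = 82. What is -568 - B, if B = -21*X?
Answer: 1154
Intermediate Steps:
B = -1722 (B = -21*82 = -1722)
-568 - B = -568 - 1*(-1722) = -568 + 1722 = 1154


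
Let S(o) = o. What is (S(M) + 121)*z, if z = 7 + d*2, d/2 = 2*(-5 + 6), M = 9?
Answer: 1950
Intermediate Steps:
d = 4 (d = 2*(2*(-5 + 6)) = 2*(2*1) = 2*2 = 4)
z = 15 (z = 7 + 4*2 = 7 + 8 = 15)
(S(M) + 121)*z = (9 + 121)*15 = 130*15 = 1950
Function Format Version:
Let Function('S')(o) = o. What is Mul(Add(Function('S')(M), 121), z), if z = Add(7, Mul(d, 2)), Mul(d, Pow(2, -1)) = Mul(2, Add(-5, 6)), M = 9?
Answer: 1950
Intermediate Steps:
d = 4 (d = Mul(2, Mul(2, Add(-5, 6))) = Mul(2, Mul(2, 1)) = Mul(2, 2) = 4)
z = 15 (z = Add(7, Mul(4, 2)) = Add(7, 8) = 15)
Mul(Add(Function('S')(M), 121), z) = Mul(Add(9, 121), 15) = Mul(130, 15) = 1950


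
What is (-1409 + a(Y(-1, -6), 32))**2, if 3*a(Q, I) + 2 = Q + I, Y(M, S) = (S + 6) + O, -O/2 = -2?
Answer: 17581249/9 ≈ 1.9535e+6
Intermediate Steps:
O = 4 (O = -2*(-2) = 4)
Y(M, S) = 10 + S (Y(M, S) = (S + 6) + 4 = (6 + S) + 4 = 10 + S)
a(Q, I) = -2/3 + I/3 + Q/3 (a(Q, I) = -2/3 + (Q + I)/3 = -2/3 + (I + Q)/3 = -2/3 + (I/3 + Q/3) = -2/3 + I/3 + Q/3)
(-1409 + a(Y(-1, -6), 32))**2 = (-1409 + (-2/3 + (1/3)*32 + (10 - 6)/3))**2 = (-1409 + (-2/3 + 32/3 + (1/3)*4))**2 = (-1409 + (-2/3 + 32/3 + 4/3))**2 = (-1409 + 34/3)**2 = (-4193/3)**2 = 17581249/9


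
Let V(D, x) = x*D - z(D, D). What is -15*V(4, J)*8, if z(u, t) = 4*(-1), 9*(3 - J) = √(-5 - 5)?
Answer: -1920 + 160*I*√10/3 ≈ -1920.0 + 168.65*I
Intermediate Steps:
J = 3 - I*√10/9 (J = 3 - √(-5 - 5)/9 = 3 - I*√10/9 ≈ 3.0 - 0.35136*I)
z(u, t) = -4
V(D, x) = 4 + D*x (V(D, x) = x*D - 1*(-4) = D*x + 4 = 4 + D*x)
-15*V(4, J)*8 = -15*(4 + 4*(3 - I*√10/9))*8 = -15*(4 + (12 - 4*I*√10/9))*8 = -15*(16 - 4*I*√10/9)*8 = (-240 + 20*I*√10/3)*8 = -1920 + 160*I*√10/3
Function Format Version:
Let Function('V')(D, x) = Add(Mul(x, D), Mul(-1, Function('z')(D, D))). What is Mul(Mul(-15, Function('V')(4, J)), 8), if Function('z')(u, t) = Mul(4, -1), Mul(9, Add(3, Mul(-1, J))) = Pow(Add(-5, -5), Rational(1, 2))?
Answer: Add(-1920, Mul(Rational(160, 3), I, Pow(10, Rational(1, 2)))) ≈ Add(-1920.0, Mul(168.65, I))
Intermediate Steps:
J = Add(3, Mul(Rational(-1, 9), I, Pow(10, Rational(1, 2)))) (J = Add(3, Mul(Rational(-1, 9), Pow(Add(-5, -5), Rational(1, 2)))) = Add(3, Mul(Rational(-1, 9), Pow(-10, Rational(1, 2)))) = Add(3, Mul(Rational(-1, 9), Mul(I, Pow(10, Rational(1, 2))))) = Add(3, Mul(Rational(-1, 9), I, Pow(10, Rational(1, 2)))) ≈ Add(3.0000, Mul(-0.35136, I)))
Function('z')(u, t) = -4
Function('V')(D, x) = Add(4, Mul(D, x)) (Function('V')(D, x) = Add(Mul(x, D), Mul(-1, -4)) = Add(Mul(D, x), 4) = Add(4, Mul(D, x)))
Mul(Mul(-15, Function('V')(4, J)), 8) = Mul(Mul(-15, Add(4, Mul(4, Add(3, Mul(Rational(-1, 9), I, Pow(10, Rational(1, 2))))))), 8) = Mul(Mul(-15, Add(4, Add(12, Mul(Rational(-4, 9), I, Pow(10, Rational(1, 2)))))), 8) = Mul(Mul(-15, Add(16, Mul(Rational(-4, 9), I, Pow(10, Rational(1, 2))))), 8) = Mul(Add(-240, Mul(Rational(20, 3), I, Pow(10, Rational(1, 2)))), 8) = Add(-1920, Mul(Rational(160, 3), I, Pow(10, Rational(1, 2))))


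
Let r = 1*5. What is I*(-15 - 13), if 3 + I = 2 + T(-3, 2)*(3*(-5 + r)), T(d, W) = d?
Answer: 28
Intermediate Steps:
r = 5
I = -1 (I = -3 + (2 - 9*(-5 + 5)) = -3 + (2 - 9*0) = -3 + (2 - 3*0) = -3 + (2 + 0) = -3 + 2 = -1)
I*(-15 - 13) = -(-15 - 13) = -1*(-28) = 28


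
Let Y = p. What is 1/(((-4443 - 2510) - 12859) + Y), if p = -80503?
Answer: -1/100315 ≈ -9.9686e-6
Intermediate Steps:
Y = -80503
1/(((-4443 - 2510) - 12859) + Y) = 1/(((-4443 - 2510) - 12859) - 80503) = 1/((-6953 - 12859) - 80503) = 1/(-19812 - 80503) = 1/(-100315) = -1/100315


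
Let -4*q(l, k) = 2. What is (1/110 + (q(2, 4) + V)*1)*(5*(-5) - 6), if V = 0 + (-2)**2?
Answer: -5983/55 ≈ -108.78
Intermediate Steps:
q(l, k) = -1/2 (q(l, k) = -1/4*2 = -1/2)
V = 4 (V = 0 + 4 = 4)
(1/110 + (q(2, 4) + V)*1)*(5*(-5) - 6) = (1/110 + (-1/2 + 4)*1)*(5*(-5) - 6) = (1/110 + (7/2)*1)*(-25 - 6) = (1/110 + 7/2)*(-31) = (193/55)*(-31) = -5983/55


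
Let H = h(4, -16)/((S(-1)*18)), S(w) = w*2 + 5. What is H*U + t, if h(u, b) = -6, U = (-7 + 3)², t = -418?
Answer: -3778/9 ≈ -419.78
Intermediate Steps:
U = 16 (U = (-4)² = 16)
S(w) = 5 + 2*w (S(w) = 2*w + 5 = 5 + 2*w)
H = -⅑ (H = -6*1/(18*(5 + 2*(-1))) = -6*1/(18*(5 - 2)) = -6/(3*18) = -6/54 = -6*1/54 = -⅑ ≈ -0.11111)
H*U + t = -⅑*16 - 418 = -16/9 - 418 = -3778/9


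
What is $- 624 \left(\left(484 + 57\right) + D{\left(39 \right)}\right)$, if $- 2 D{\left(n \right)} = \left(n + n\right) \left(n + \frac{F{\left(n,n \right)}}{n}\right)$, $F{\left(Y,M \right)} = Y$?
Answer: $635856$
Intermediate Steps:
$D{\left(n \right)} = - n \left(1 + n\right)$ ($D{\left(n \right)} = - \frac{\left(n + n\right) \left(n + \frac{n}{n}\right)}{2} = - \frac{2 n \left(n + 1\right)}{2} = - \frac{2 n \left(1 + n\right)}{2} = - n \left(1 + n\right)$)
$- 624 \left(\left(484 + 57\right) + D{\left(39 \right)}\right) = - 624 \left(\left(484 + 57\right) + 39 \left(-1 - 39\right)\right) = - 624 \left(541 + 39 \left(-1 - 39\right)\right) = - 624 \left(541 + 39 \left(-40\right)\right) = - 624 \left(541 - 1560\right) = \left(-624\right) \left(-1019\right) = 635856$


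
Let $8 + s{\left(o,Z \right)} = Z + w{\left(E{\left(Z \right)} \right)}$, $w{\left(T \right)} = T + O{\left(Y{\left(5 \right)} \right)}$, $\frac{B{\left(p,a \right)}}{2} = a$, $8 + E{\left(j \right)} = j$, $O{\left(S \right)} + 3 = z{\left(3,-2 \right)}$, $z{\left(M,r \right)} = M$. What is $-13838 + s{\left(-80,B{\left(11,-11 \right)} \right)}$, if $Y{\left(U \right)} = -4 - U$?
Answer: $-13898$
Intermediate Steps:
$O{\left(S \right)} = 0$ ($O{\left(S \right)} = -3 + 3 = 0$)
$E{\left(j \right)} = -8 + j$
$B{\left(p,a \right)} = 2 a$
$w{\left(T \right)} = T$ ($w{\left(T \right)} = T + 0 = T$)
$s{\left(o,Z \right)} = -16 + 2 Z$ ($s{\left(o,Z \right)} = -8 + \left(Z + \left(-8 + Z\right)\right) = -8 + \left(-8 + 2 Z\right) = -16 + 2 Z$)
$-13838 + s{\left(-80,B{\left(11,-11 \right)} \right)} = -13838 + \left(-16 + 2 \cdot 2 \left(-11\right)\right) = -13838 + \left(-16 + 2 \left(-22\right)\right) = -13838 - 60 = -13898$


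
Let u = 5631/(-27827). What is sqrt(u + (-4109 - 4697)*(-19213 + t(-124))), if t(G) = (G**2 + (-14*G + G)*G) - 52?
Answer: sqrt(1389525820634231561)/27827 ≈ 42361.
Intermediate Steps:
t(G) = -52 - 12*G**2 (t(G) = (G**2 + (-13*G)*G) - 52 = (G**2 - 13*G**2) - 52 = -12*G**2 - 52 = -52 - 12*G**2)
u = -5631/27827 (u = 5631*(-1/27827) = -5631/27827 ≈ -0.20236)
sqrt(u + (-4109 - 4697)*(-19213 + t(-124))) = sqrt(-5631/27827 + (-4109 - 4697)*(-19213 + (-52 - 12*(-124)**2))) = sqrt(-5631/27827 - 8806*(-19213 + (-52 - 12*15376))) = sqrt(-5631/27827 - 8806*(-19213 + (-52 - 184512))) = sqrt(-5631/27827 - 8806*(-19213 - 184564)) = sqrt(-5631/27827 - 8806*(-203777)) = sqrt(-5631/27827 + 1794460262) = sqrt(49934445705043/27827) = sqrt(1389525820634231561)/27827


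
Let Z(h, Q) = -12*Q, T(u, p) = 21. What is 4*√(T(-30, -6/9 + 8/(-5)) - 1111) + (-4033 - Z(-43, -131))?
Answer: -5605 + 4*I*√1090 ≈ -5605.0 + 132.06*I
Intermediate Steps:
4*√(T(-30, -6/9 + 8/(-5)) - 1111) + (-4033 - Z(-43, -131)) = 4*√(21 - 1111) + (-4033 - (-12)*(-131)) = 4*√(-1090) + (-4033 - 1*1572) = 4*(I*√1090) + (-4033 - 1572) = 4*I*√1090 - 5605 = -5605 + 4*I*√1090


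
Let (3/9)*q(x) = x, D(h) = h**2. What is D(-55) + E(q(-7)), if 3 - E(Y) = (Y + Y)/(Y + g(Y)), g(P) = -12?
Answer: 33294/11 ≈ 3026.7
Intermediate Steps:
q(x) = 3*x
E(Y) = 3 - 2*Y/(-12 + Y) (E(Y) = 3 - (Y + Y)/(Y - 12) = 3 - 2*Y/(-12 + Y))
D(-55) + E(q(-7)) = (-55)**2 + (-36 + 3*(-7))/(-12 + 3*(-7)) = 3025 + (-36 - 21)/(-12 - 21) = 3025 - 57/(-33) = 3025 - 1/33*(-57) = 3025 + 19/11 = 33294/11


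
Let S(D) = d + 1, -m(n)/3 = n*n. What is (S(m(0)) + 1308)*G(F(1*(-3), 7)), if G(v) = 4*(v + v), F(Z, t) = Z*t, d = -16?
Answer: -217224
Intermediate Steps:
m(n) = -3*n² (m(n) = -3*n*n = -3*n²)
S(D) = -15 (S(D) = -16 + 1 = -15)
G(v) = 8*v (G(v) = 4*(2*v) = 8*v)
(S(m(0)) + 1308)*G(F(1*(-3), 7)) = (-15 + 1308)*(8*((1*(-3))*7)) = 1293*(8*(-3*7)) = 1293*(8*(-21)) = 1293*(-168) = -217224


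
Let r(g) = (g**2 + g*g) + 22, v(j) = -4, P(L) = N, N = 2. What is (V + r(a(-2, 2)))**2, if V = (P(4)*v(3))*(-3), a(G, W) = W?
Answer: 2916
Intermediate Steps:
P(L) = 2
r(g) = 22 + 2*g**2 (r(g) = (g**2 + g**2) + 22 = 2*g**2 + 22 = 22 + 2*g**2)
V = 24 (V = (2*(-4))*(-3) = -8*(-3) = 24)
(V + r(a(-2, 2)))**2 = (24 + (22 + 2*2**2))**2 = (24 + (22 + 2*4))**2 = (24 + (22 + 8))**2 = (24 + 30)**2 = 54**2 = 2916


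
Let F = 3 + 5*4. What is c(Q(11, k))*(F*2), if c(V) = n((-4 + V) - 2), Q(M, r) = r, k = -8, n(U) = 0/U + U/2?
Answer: -322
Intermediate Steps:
F = 23 (F = 3 + 20 = 23)
n(U) = U/2 (n(U) = 0 + U*(½) = 0 + U/2 = U/2)
c(V) = -3 + V/2 (c(V) = ((-4 + V) - 2)/2 = (-6 + V)/2 = -3 + V/2)
c(Q(11, k))*(F*2) = (-3 + (½)*(-8))*(23*2) = (-3 - 4)*46 = -7*46 = -322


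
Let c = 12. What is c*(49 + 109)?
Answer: 1896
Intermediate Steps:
c*(49 + 109) = 12*(49 + 109) = 12*158 = 1896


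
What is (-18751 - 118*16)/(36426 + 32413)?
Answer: -20639/68839 ≈ -0.29982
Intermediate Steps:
(-18751 - 118*16)/(36426 + 32413) = (-18751 - 1888)/68839 = -20639*1/68839 = -20639/68839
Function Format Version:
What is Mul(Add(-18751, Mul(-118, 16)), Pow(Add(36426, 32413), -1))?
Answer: Rational(-20639, 68839) ≈ -0.29982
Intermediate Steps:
Mul(Add(-18751, Mul(-118, 16)), Pow(Add(36426, 32413), -1)) = Mul(Add(-18751, -1888), Pow(68839, -1)) = Mul(-20639, Rational(1, 68839)) = Rational(-20639, 68839)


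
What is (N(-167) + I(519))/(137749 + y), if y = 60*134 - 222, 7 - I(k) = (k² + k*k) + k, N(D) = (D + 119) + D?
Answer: -539449/145567 ≈ -3.7058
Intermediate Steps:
N(D) = 119 + 2*D (N(D) = (119 + D) + D = 119 + 2*D)
I(k) = 7 - k - 2*k² (I(k) = 7 - ((k² + k*k) + k) = 7 - ((k² + k²) + k) = 7 - (2*k² + k) = 7 - (k + 2*k²) = 7 + (-k - 2*k²) = 7 - k - 2*k²)
y = 7818 (y = 8040 - 222 = 7818)
(N(-167) + I(519))/(137749 + y) = ((119 + 2*(-167)) + (7 - 1*519 - 2*519²))/(137749 + 7818) = ((119 - 334) + (7 - 519 - 2*269361))/145567 = (-215 + (7 - 519 - 538722))*(1/145567) = (-215 - 539234)*(1/145567) = -539449*1/145567 = -539449/145567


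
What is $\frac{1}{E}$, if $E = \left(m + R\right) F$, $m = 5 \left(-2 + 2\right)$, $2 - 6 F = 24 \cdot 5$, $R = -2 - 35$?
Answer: $\frac{3}{2183} \approx 0.0013743$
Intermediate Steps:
$R = -37$ ($R = -2 - 35 = -37$)
$F = - \frac{59}{3}$ ($F = \frac{1}{3} - \frac{24 \cdot 5}{6} = \frac{1}{3} - 20 = - \frac{59}{3} \approx -19.667$)
$m = 0$ ($m = 5 \cdot 0 = 0$)
$E = \frac{2183}{3}$ ($E = \left(0 - 37\right) \left(- \frac{59}{3}\right) = \left(-37\right) \left(- \frac{59}{3}\right) = \frac{2183}{3} \approx 727.67$)
$\frac{1}{E} = \frac{1}{\frac{2183}{3}} = \frac{3}{2183}$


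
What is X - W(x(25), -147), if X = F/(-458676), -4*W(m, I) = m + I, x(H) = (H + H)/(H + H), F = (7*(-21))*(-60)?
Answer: -930583/25482 ≈ -36.519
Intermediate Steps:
F = 8820 (F = -147*(-60) = 8820)
x(H) = 1 (x(H) = (2*H)/((2*H)) = (2*H)*(1/(2*H)) = 1)
W(m, I) = -I/4 - m/4 (W(m, I) = -(m + I)/4 = -(I + m)/4 = -I/4 - m/4)
X = -245/12741 (X = 8820/(-458676) = 8820*(-1/458676) = -245/12741 ≈ -0.019229)
X - W(x(25), -147) = -245/12741 - (-¼*(-147) - ¼*1) = -245/12741 - (147/4 - ¼) = -245/12741 - 1*73/2 = -245/12741 - 73/2 = -930583/25482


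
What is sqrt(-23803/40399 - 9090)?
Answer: I*sqrt(14836561554487)/40399 ≈ 95.345*I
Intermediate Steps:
sqrt(-23803/40399 - 9090) = sqrt(-367250713/40399) = I*sqrt(14836561554487)/40399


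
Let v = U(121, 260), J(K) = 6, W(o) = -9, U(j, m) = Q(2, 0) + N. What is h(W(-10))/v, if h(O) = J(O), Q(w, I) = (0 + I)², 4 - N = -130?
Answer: 3/67 ≈ 0.044776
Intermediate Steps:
N = 134 (N = 4 - 1*(-130) = 4 + 130 = 134)
Q(w, I) = I²
U(j, m) = 134 (U(j, m) = 0² + 134 = 0 + 134 = 134)
v = 134
h(O) = 6
h(W(-10))/v = 6/134 = 6*(1/134) = 3/67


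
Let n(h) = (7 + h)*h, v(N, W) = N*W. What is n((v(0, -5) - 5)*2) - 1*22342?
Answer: -22312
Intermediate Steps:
n(h) = h*(7 + h)
n((v(0, -5) - 5)*2) - 1*22342 = ((0*(-5) - 5)*2)*(7 + (0*(-5) - 5)*2) - 1*22342 = ((0 - 5)*2)*(7 + (0 - 5)*2) - 22342 = (-5*2)*(7 - 5*2) - 22342 = -10*(7 - 10) - 22342 = -10*(-3) - 22342 = 30 - 22342 = -22312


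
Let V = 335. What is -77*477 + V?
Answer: -36394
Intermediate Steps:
-77*477 + V = -77*477 + 335 = -36729 + 335 = -36394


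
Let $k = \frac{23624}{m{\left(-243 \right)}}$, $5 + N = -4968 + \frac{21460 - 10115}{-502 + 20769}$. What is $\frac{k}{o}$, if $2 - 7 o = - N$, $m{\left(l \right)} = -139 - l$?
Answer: $- \frac{32226089}{100735912} \approx -0.31991$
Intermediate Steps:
$N = - \frac{100776446}{20267}$ ($N = -5 - \left(4968 - \frac{21460 - 10115}{-502 + 20769}\right) = -5 - \left(4968 - \frac{11345}{20267}\right) = -5 + \left(-4968 + 11345 \cdot \frac{1}{20267}\right) = -5 + \left(-4968 + \frac{11345}{20267}\right) = -5 - \frac{100675111}{20267} = - \frac{100776446}{20267} \approx -4972.4$)
$k = \frac{2953}{13}$ ($k = \frac{23624}{-139 - -243} = \frac{23624}{-139 + 243} = \frac{23624}{104} = 23624 \cdot \frac{1}{104} = \frac{2953}{13} \approx 227.15$)
$o = - \frac{100735912}{141869}$ ($o = \frac{2}{7} - \frac{\left(-1\right) \left(- \frac{100776446}{20267}\right)}{7} = \frac{2}{7} - \frac{100776446}{141869} = - \frac{100735912}{141869} \approx -710.06$)
$\frac{k}{o} = \frac{2953}{13 \left(- \frac{100735912}{141869}\right)} = \frac{2953}{13} \left(- \frac{141869}{100735912}\right) = - \frac{32226089}{100735912}$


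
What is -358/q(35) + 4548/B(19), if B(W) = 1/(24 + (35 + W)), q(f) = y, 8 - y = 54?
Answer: 8159291/23 ≈ 3.5475e+5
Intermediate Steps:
y = -46 (y = 8 - 1*54 = 8 - 54 = -46)
q(f) = -46
B(W) = 1/(59 + W)
-358/q(35) + 4548/B(19) = -358/(-46) + 4548/(1/(59 + 19)) = -358*(-1/46) + 4548/(1/78) = 179/23 + 4548/(1/78) = 179/23 + 4548*78 = 179/23 + 354744 = 8159291/23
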